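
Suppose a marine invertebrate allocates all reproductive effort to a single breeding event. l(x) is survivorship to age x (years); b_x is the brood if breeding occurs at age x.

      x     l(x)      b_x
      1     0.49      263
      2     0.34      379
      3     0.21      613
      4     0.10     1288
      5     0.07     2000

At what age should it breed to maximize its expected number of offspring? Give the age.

5

Expected offspring if breeding at age x = l(x) × b_x:
  age 1: 0.49 × 263 = 128.870
  age 2: 0.34 × 379 = 128.860
  age 3: 0.21 × 613 = 128.730
  age 4: 0.10 × 1288 = 128.800
  age 5: 0.07 × 2000 = 140.000
Maximum at age 5 (140.000).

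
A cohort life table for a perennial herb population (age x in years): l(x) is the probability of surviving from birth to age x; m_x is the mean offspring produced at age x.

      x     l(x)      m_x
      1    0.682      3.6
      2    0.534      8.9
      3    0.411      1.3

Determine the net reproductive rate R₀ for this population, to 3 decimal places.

R₀ = Σ l(x) m_x:
  age 1: 0.682 × 3.6 = 2.4552
  age 2: 0.534 × 8.9 = 4.7526
  age 3: 0.411 × 1.3 = 0.5343
R₀ = 2.4552 + 4.7526 + 0.5343 = 7.7421

7.742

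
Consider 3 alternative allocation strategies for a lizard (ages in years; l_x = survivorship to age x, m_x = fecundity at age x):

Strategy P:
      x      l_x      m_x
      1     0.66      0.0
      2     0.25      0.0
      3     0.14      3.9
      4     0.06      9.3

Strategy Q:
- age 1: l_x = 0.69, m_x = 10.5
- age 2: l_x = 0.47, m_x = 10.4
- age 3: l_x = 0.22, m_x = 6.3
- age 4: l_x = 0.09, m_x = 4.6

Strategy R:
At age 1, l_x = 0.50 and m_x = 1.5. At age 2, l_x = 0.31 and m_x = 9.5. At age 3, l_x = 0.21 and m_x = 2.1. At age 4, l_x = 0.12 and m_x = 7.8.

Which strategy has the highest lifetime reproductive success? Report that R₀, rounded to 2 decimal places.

13.93

Strategy P: R₀ = 0.66×0.0 + 0.25×0.0 + 0.14×3.9 + 0.06×9.3 = 1.1040
Strategy Q: R₀ = 0.69×10.5 + 0.47×10.4 + 0.22×6.3 + 0.09×4.6 = 13.9330
Strategy R: R₀ = 0.50×1.5 + 0.31×9.5 + 0.21×2.1 + 0.12×7.8 = 5.0720
Highest R₀: strategy Q with 13.9330.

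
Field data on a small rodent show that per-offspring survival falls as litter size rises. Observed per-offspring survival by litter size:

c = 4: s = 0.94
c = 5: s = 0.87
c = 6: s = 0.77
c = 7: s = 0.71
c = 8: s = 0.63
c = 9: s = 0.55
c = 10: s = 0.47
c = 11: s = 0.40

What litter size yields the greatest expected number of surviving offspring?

Expected surviving offspring = c × s(c):
  c=4: 4 × 0.94 = 3.760
  c=5: 5 × 0.87 = 4.350
  c=6: 6 × 0.77 = 4.620
  c=7: 7 × 0.71 = 4.970
  c=8: 8 × 0.63 = 5.040
  c=9: 9 × 0.55 = 4.950
  c=10: 10 × 0.47 = 4.700
  c=11: 11 × 0.40 = 4.400
Maximum at c = 8 (5.040 surviving offspring).

8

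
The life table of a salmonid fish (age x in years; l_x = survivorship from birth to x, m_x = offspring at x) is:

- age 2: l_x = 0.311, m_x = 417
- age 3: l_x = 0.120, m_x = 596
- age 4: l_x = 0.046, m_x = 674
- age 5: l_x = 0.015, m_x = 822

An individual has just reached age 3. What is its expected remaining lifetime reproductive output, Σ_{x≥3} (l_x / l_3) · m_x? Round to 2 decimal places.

957.12

l_3 = 0.120. Conditional survival from age 3 to x is l_x / l_3.
  x=3: (0.120/0.120) × 596 = 596.0000
  x=4: (0.046/0.120) × 674 = 258.3667
  x=5: (0.015/0.120) × 822 = 102.7500
Sum = 596.0000 + 258.3667 + 102.7500 = 957.1167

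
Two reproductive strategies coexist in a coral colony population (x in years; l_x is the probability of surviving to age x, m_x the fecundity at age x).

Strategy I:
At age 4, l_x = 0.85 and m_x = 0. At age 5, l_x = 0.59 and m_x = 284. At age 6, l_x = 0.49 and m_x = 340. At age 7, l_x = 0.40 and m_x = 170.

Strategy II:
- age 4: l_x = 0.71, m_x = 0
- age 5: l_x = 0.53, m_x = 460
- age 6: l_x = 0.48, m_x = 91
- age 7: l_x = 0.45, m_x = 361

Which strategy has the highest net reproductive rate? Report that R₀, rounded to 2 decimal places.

449.93

Strategy I: R₀ = 0.85×0 + 0.59×284 + 0.49×340 + 0.40×170 = 402.1600
Strategy II: R₀ = 0.71×0 + 0.53×460 + 0.48×91 + 0.45×361 = 449.9300
Highest R₀: strategy II with 449.9300.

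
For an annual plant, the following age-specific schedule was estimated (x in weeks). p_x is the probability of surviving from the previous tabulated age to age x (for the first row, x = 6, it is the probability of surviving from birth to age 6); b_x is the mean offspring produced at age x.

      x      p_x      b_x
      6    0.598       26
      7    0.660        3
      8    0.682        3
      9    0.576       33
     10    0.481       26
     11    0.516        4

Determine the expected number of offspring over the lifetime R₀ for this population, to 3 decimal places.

Survivorship from birth: l_x = p_6·p_7·…·p_x.
  l_6 = 0.59800
  l_7 = 0.39468
  l_8 = 0.26917
  l_9 = 0.15504
  l_10 = 0.07458
  l_11 = 0.03848
R₀ = Σ l_x b_x:
  age 6: 0.59800 × 26 = 15.5480
  age 7: 0.39468 × 3 = 1.1840
  age 8: 0.26917 × 3 = 0.8075
  age 9: 0.15504 × 33 = 5.1163
  age 10: 0.07458 × 26 = 1.9391
  age 11: 0.03848 × 4 = 0.1539
R₀ = 15.5480 + 1.1840 + 0.8075 + 5.1163 + 1.9391 + 0.1539 = 24.7489

24.749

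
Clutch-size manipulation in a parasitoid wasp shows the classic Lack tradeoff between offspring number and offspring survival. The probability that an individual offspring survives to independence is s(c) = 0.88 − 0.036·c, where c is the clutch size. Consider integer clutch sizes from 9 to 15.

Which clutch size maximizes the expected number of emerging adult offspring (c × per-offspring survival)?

12

Expected emerging adult offspring = c × s(c):
  c=9: 9 × 0.556 = 5.004
  c=10: 10 × 0.520 = 5.200
  c=11: 11 × 0.484 = 5.324
  c=12: 12 × 0.448 = 5.376
  c=13: 13 × 0.412 = 5.356
  c=14: 14 × 0.376 = 5.264
  c=15: 15 × 0.340 = 5.100
Maximum at c = 12 (5.376 emerging adult offspring).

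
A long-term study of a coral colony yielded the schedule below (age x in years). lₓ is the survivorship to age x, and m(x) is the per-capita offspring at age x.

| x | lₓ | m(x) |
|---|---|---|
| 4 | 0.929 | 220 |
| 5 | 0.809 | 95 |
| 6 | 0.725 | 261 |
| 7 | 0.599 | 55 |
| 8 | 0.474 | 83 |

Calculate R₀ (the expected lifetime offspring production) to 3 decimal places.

R₀ = Σ lₓ m(x):
  age 4: 0.929 × 220 = 204.3800
  age 5: 0.809 × 95 = 76.8550
  age 6: 0.725 × 261 = 189.2250
  age 7: 0.599 × 55 = 32.9450
  age 8: 0.474 × 83 = 39.3420
R₀ = 204.3800 + 76.8550 + 189.2250 + 32.9450 + 39.3420 = 542.7470

542.747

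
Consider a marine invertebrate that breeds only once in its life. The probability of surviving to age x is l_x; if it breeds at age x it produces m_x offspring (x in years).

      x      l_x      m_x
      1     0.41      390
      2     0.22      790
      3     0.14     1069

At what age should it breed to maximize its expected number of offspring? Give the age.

2

Expected offspring if breeding at age x = l_x × m_x:
  age 1: 0.41 × 390 = 159.900
  age 2: 0.22 × 790 = 173.800
  age 3: 0.14 × 1069 = 149.660
Maximum at age 2 (173.800).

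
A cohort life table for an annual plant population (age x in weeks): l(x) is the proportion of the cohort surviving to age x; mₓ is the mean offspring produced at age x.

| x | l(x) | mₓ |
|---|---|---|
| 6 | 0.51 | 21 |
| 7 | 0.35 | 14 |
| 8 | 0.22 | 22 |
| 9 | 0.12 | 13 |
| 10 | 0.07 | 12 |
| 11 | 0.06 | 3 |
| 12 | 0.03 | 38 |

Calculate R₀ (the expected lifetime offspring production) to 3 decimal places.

R₀ = Σ l(x) mₓ:
  age 6: 0.51 × 21 = 10.7100
  age 7: 0.35 × 14 = 4.9000
  age 8: 0.22 × 22 = 4.8400
  age 9: 0.12 × 13 = 1.5600
  age 10: 0.07 × 12 = 0.8400
  age 11: 0.06 × 3 = 0.1800
  age 12: 0.03 × 38 = 1.1400
R₀ = 10.7100 + 4.9000 + 4.8400 + 1.5600 + 0.8400 + 0.1800 + 1.1400 = 24.1700

24.170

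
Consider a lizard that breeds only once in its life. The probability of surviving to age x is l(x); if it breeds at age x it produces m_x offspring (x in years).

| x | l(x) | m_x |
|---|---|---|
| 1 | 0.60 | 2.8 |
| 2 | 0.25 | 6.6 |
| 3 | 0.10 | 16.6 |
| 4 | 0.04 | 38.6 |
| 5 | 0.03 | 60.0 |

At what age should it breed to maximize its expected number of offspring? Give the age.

5

Expected offspring if breeding at age x = l(x) × m_x:
  age 1: 0.60 × 2.8 = 1.680
  age 2: 0.25 × 6.6 = 1.650
  age 3: 0.10 × 16.6 = 1.660
  age 4: 0.04 × 38.6 = 1.544
  age 5: 0.03 × 60.0 = 1.800
Maximum at age 5 (1.800).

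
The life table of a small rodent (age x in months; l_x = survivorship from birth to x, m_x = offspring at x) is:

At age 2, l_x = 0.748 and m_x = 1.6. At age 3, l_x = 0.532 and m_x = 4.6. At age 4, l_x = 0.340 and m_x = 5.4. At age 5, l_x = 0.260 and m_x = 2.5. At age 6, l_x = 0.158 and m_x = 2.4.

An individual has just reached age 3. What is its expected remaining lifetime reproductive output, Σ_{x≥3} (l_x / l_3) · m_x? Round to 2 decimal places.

l_3 = 0.532. Conditional survival from age 3 to x is l_x / l_3.
  x=3: (0.532/0.532) × 4.6 = 4.6000
  x=4: (0.340/0.532) × 5.4 = 3.4511
  x=5: (0.260/0.532) × 2.5 = 1.2218
  x=6: (0.158/0.532) × 2.4 = 0.7128
Sum = 4.6000 + 3.4511 + 1.2218 + 0.7128 = 9.9857

9.99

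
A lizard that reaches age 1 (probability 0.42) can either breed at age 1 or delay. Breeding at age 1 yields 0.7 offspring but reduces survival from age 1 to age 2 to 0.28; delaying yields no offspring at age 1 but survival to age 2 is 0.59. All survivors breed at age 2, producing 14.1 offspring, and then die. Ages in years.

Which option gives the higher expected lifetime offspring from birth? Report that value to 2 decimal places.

3.49

breed at age 1: R₀ = 0.42 × (0.7 + 0.28 × 14.1) = 0.42 × 4.6480 = 1.9522
delay to age 2: R₀ = 0.42 × (0.59 × 14.1) = 0.42 × 8.3190 = 3.4940
Higher: delay to age 2 (3.4940).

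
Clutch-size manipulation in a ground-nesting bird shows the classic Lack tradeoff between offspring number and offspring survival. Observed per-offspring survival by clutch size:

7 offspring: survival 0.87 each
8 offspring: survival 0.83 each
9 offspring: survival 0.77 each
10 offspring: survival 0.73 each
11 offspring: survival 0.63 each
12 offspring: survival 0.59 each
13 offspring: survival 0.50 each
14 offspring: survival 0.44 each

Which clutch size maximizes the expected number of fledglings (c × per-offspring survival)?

10

Expected fledglings = c × s(c):
  c=7: 7 × 0.87 = 6.090
  c=8: 8 × 0.83 = 6.640
  c=9: 9 × 0.77 = 6.930
  c=10: 10 × 0.73 = 7.300
  c=11: 11 × 0.63 = 6.930
  c=12: 12 × 0.59 = 7.080
  c=13: 13 × 0.50 = 6.500
  c=14: 14 × 0.44 = 6.160
Maximum at c = 10 (7.300 fledglings).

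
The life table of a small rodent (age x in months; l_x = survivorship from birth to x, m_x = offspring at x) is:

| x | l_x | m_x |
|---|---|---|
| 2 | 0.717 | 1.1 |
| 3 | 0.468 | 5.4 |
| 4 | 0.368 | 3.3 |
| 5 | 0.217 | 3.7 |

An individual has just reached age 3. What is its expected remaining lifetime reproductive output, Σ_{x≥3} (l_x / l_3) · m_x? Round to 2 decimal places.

l_3 = 0.468. Conditional survival from age 3 to x is l_x / l_3.
  x=3: (0.468/0.468) × 5.4 = 5.4000
  x=4: (0.368/0.468) × 3.3 = 2.5949
  x=5: (0.217/0.468) × 3.7 = 1.7156
Sum = 5.4000 + 2.5949 + 1.7156 = 9.7105

9.71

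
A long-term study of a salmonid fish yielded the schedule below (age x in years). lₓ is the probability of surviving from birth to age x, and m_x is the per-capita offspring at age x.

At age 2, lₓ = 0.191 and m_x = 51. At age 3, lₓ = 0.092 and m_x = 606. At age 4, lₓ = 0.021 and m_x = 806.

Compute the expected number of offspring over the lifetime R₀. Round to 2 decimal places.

R₀ = Σ lₓ m_x:
  age 2: 0.191 × 51 = 9.7410
  age 3: 0.092 × 606 = 55.7520
  age 4: 0.021 × 806 = 16.9260
R₀ = 9.7410 + 55.7520 + 16.9260 = 82.4190

82.42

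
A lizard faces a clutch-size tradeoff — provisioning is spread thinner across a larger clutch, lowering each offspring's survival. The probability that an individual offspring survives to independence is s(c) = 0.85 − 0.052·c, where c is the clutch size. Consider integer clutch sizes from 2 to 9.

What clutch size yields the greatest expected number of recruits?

Expected recruits = c × s(c):
  c=2: 2 × 0.746 = 1.492
  c=3: 3 × 0.694 = 2.082
  c=4: 4 × 0.642 = 2.568
  c=5: 5 × 0.590 = 2.950
  c=6: 6 × 0.538 = 3.228
  c=7: 7 × 0.486 = 3.402
  c=8: 8 × 0.434 = 3.472
  c=9: 9 × 0.382 = 3.438
Maximum at c = 8 (3.472 recruits).

8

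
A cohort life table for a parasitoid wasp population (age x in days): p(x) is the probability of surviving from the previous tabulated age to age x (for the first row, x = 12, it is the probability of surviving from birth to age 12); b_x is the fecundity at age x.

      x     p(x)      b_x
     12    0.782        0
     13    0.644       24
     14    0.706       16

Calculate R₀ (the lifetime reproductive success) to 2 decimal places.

Survivorship from birth: l_x = p_12·p_13·…·p_x.
  l_12 = 0.78200
  l_13 = 0.50361
  l_14 = 0.35555
R₀ = Σ l_x b_x:
  age 12: 0.78200 × 0 = 0.0000
  age 13: 0.50361 × 24 = 12.0866
  age 14: 0.35555 × 16 = 5.6888
R₀ = 0.0000 + 12.0866 + 5.6888 = 17.7754

17.78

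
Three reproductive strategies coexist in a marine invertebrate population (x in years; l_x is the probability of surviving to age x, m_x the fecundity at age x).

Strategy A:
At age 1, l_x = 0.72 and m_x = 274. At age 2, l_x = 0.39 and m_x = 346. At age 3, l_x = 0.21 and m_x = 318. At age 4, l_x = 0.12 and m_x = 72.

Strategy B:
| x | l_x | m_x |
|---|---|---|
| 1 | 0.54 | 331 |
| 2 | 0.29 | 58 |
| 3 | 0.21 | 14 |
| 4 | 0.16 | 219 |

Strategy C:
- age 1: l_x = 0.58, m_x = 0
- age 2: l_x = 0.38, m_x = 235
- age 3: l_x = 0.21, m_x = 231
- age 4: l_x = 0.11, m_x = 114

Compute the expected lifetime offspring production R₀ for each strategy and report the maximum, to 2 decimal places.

Strategy A: R₀ = 0.72×274 + 0.39×346 + 0.21×318 + 0.12×72 = 407.6400
Strategy B: R₀ = 0.54×331 + 0.29×58 + 0.21×14 + 0.16×219 = 233.5400
Strategy C: R₀ = 0.58×0 + 0.38×235 + 0.21×231 + 0.11×114 = 150.3500
Highest R₀: strategy A with 407.6400.

407.64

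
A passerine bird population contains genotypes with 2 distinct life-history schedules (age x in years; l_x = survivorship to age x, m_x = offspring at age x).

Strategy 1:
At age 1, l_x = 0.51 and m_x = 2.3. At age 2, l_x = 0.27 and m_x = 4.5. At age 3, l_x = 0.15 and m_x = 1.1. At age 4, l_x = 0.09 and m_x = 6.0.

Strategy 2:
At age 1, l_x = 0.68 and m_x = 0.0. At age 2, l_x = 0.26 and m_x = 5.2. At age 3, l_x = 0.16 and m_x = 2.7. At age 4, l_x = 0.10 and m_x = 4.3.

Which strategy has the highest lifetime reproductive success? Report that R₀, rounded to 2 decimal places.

3.09

Strategy 1: R₀ = 0.51×2.3 + 0.27×4.5 + 0.15×1.1 + 0.09×6.0 = 3.0930
Strategy 2: R₀ = 0.68×0.0 + 0.26×5.2 + 0.16×2.7 + 0.10×4.3 = 2.2140
Highest R₀: strategy 1 with 3.0930.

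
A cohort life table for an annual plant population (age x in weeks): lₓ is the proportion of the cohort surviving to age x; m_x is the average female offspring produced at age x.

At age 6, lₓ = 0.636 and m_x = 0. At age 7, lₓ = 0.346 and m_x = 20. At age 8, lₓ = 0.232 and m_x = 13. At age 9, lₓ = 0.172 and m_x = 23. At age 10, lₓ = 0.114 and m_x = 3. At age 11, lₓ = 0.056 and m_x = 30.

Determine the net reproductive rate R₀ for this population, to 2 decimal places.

15.91

R₀ = Σ lₓ m_x:
  age 6: 0.636 × 0 = 0.0000
  age 7: 0.346 × 20 = 6.9200
  age 8: 0.232 × 13 = 3.0160
  age 9: 0.172 × 23 = 3.9560
  age 10: 0.114 × 3 = 0.3420
  age 11: 0.056 × 30 = 1.6800
R₀ = 0.0000 + 6.9200 + 3.0160 + 3.9560 + 0.3420 + 1.6800 = 15.9140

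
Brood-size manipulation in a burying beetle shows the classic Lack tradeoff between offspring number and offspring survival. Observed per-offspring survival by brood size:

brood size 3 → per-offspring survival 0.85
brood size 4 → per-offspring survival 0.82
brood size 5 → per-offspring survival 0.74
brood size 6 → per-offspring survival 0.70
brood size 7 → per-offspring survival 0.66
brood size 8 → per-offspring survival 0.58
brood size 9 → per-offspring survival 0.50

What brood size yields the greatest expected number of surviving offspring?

8

Expected surviving offspring = c × s(c):
  c=3: 3 × 0.85 = 2.550
  c=4: 4 × 0.82 = 3.280
  c=5: 5 × 0.74 = 3.700
  c=6: 6 × 0.70 = 4.200
  c=7: 7 × 0.66 = 4.620
  c=8: 8 × 0.58 = 4.640
  c=9: 9 × 0.50 = 4.500
Maximum at c = 8 (4.640 surviving offspring).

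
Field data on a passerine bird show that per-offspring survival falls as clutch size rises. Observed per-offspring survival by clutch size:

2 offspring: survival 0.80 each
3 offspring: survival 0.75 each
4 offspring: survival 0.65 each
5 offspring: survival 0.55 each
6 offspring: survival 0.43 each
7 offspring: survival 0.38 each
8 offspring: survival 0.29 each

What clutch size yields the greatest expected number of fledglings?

5

Expected fledglings = c × s(c):
  c=2: 2 × 0.80 = 1.600
  c=3: 3 × 0.75 = 2.250
  c=4: 4 × 0.65 = 2.600
  c=5: 5 × 0.55 = 2.750
  c=6: 6 × 0.43 = 2.580
  c=7: 7 × 0.38 = 2.660
  c=8: 8 × 0.29 = 2.320
Maximum at c = 5 (2.750 fledglings).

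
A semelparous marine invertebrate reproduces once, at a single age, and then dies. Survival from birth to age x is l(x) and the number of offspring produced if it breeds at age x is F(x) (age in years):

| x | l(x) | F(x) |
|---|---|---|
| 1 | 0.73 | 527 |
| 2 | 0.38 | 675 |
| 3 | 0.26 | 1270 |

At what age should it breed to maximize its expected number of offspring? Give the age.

1

Expected offspring if breeding at age x = l(x) × F(x):
  age 1: 0.73 × 527 = 384.710
  age 2: 0.38 × 675 = 256.500
  age 3: 0.26 × 1270 = 330.200
Maximum at age 1 (384.710).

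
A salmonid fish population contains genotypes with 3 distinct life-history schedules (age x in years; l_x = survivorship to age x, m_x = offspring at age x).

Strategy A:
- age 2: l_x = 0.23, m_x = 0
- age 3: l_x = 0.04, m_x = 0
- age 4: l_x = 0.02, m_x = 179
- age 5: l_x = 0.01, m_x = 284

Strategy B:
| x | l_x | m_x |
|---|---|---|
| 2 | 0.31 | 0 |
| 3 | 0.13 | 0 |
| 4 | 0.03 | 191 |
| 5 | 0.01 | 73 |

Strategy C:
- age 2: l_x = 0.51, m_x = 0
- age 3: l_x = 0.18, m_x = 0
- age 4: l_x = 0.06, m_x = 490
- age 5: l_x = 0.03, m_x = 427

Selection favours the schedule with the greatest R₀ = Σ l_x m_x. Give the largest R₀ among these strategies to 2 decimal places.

42.21

Strategy A: R₀ = 0.23×0 + 0.04×0 + 0.02×179 + 0.01×284 = 6.4200
Strategy B: R₀ = 0.31×0 + 0.13×0 + 0.03×191 + 0.01×73 = 6.4600
Strategy C: R₀ = 0.51×0 + 0.18×0 + 0.06×490 + 0.03×427 = 42.2100
Highest R₀: strategy C with 42.2100.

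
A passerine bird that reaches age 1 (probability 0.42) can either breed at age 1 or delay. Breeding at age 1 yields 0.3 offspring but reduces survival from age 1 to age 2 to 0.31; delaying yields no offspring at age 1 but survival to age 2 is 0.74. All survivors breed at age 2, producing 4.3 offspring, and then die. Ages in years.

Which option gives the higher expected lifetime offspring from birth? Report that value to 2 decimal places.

breed at age 1: R₀ = 0.42 × (0.3 + 0.31 × 4.3) = 0.42 × 1.6330 = 0.6859
delay to age 2: R₀ = 0.42 × (0.74 × 4.3) = 0.42 × 3.1820 = 1.3364
Higher: delay to age 2 (1.3364).

1.34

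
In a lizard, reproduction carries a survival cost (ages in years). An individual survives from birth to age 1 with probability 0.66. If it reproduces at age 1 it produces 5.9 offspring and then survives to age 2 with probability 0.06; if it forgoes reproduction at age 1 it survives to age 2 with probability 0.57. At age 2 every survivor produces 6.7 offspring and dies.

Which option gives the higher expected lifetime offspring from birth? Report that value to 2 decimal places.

4.16

breed at age 1: R₀ = 0.66 × (5.9 + 0.06 × 6.7) = 0.66 × 6.3020 = 4.1593
delay to age 2: R₀ = 0.66 × (0.57 × 6.7) = 0.66 × 3.8190 = 2.5205
Higher: breed at age 1 (4.1593).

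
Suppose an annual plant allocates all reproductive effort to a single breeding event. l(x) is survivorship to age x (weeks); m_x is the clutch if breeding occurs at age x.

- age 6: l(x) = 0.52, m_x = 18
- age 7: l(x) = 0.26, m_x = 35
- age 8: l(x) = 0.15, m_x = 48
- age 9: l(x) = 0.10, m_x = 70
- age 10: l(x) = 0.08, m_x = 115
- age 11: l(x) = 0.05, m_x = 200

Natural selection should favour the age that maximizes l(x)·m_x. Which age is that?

Expected offspring if breeding at age x = l(x) × m_x:
  age 6: 0.52 × 18 = 9.360
  age 7: 0.26 × 35 = 9.100
  age 8: 0.15 × 48 = 7.200
  age 9: 0.10 × 70 = 7.000
  age 10: 0.08 × 115 = 9.200
  age 11: 0.05 × 200 = 10.000
Maximum at age 11 (10.000).

11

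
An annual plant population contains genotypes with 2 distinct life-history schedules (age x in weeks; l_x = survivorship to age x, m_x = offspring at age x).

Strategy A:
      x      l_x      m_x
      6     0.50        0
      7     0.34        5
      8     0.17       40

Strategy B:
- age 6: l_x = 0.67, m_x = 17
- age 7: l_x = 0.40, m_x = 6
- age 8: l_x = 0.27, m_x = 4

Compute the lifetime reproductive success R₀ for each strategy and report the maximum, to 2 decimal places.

Strategy A: R₀ = 0.50×0 + 0.34×5 + 0.17×40 = 8.5000
Strategy B: R₀ = 0.67×17 + 0.40×6 + 0.27×4 = 14.8700
Highest R₀: strategy B with 14.8700.

14.87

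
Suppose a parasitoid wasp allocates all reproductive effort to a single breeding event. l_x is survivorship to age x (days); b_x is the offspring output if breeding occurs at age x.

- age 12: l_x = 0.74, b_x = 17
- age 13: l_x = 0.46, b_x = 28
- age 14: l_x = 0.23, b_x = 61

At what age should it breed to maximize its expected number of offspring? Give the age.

14

Expected offspring if breeding at age x = l_x × b_x:
  age 12: 0.74 × 17 = 12.580
  age 13: 0.46 × 28 = 12.880
  age 14: 0.23 × 61 = 14.030
Maximum at age 14 (14.030).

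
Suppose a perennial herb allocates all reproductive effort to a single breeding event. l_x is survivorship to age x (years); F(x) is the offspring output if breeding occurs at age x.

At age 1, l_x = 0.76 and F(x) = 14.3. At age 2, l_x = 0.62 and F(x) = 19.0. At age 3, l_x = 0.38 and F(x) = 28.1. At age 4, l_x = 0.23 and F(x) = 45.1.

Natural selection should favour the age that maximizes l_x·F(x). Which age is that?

2

Expected offspring if breeding at age x = l_x × F(x):
  age 1: 0.76 × 14.3 = 10.868
  age 2: 0.62 × 19.0 = 11.780
  age 3: 0.38 × 28.1 = 10.678
  age 4: 0.23 × 45.1 = 10.373
Maximum at age 2 (11.780).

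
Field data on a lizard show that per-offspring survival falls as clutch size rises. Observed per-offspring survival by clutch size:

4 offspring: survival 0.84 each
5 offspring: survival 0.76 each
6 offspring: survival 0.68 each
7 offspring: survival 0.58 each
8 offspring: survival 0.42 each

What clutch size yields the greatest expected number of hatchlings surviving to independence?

Expected hatchlings surviving to independence = c × s(c):
  c=4: 4 × 0.84 = 3.360
  c=5: 5 × 0.76 = 3.800
  c=6: 6 × 0.68 = 4.080
  c=7: 7 × 0.58 = 4.060
  c=8: 8 × 0.42 = 3.360
Maximum at c = 6 (4.080 hatchlings surviving to independence).

6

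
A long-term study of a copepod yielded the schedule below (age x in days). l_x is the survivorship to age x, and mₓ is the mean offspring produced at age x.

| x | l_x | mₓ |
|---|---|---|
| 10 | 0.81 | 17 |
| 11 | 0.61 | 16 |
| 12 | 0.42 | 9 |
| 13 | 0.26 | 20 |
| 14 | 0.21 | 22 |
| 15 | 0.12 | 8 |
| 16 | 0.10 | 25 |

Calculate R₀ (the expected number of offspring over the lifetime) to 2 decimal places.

R₀ = Σ l_x mₓ:
  age 10: 0.81 × 17 = 13.7700
  age 11: 0.61 × 16 = 9.7600
  age 12: 0.42 × 9 = 3.7800
  age 13: 0.26 × 20 = 5.2000
  age 14: 0.21 × 22 = 4.6200
  age 15: 0.12 × 8 = 0.9600
  age 16: 0.10 × 25 = 2.5000
R₀ = 13.7700 + 9.7600 + 3.7800 + 5.2000 + 4.6200 + 0.9600 + 2.5000 = 40.5900

40.59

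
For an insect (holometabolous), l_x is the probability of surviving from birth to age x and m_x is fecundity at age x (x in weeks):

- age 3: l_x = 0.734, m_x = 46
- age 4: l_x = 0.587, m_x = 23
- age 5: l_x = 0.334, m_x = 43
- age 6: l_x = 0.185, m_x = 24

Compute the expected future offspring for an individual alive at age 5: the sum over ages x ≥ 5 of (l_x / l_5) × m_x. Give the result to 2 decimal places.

56.29

l_5 = 0.334. Conditional survival from age 5 to x is l_x / l_5.
  x=5: (0.334/0.334) × 43 = 43.0000
  x=6: (0.185/0.334) × 24 = 13.2934
Sum = 43.0000 + 13.2934 = 56.2934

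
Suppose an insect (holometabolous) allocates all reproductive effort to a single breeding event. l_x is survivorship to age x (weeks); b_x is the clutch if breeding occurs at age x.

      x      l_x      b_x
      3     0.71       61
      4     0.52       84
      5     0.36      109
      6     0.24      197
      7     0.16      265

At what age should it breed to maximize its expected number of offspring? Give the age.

6

Expected offspring if breeding at age x = l_x × b_x:
  age 3: 0.71 × 61 = 43.310
  age 4: 0.52 × 84 = 43.680
  age 5: 0.36 × 109 = 39.240
  age 6: 0.24 × 197 = 47.280
  age 7: 0.16 × 265 = 42.400
Maximum at age 6 (47.280).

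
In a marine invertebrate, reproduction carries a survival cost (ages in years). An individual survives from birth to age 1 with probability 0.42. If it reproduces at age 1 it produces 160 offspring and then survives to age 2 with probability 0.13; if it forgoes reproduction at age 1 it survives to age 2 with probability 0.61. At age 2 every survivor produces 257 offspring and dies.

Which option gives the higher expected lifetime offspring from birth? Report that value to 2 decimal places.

breed at age 1: R₀ = 0.42 × (160 + 0.13 × 257) = 0.42 × 193.4100 = 81.2322
delay to age 2: R₀ = 0.42 × (0.61 × 257) = 0.42 × 156.7700 = 65.8434
Higher: breed at age 1 (81.2322).

81.23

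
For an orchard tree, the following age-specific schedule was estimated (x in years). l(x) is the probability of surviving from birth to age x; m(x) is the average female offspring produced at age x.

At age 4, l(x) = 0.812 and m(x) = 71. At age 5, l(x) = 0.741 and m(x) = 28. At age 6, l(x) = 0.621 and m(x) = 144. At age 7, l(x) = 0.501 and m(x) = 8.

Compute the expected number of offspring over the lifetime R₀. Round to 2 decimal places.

171.83

R₀ = Σ l(x) m(x):
  age 4: 0.812 × 71 = 57.6520
  age 5: 0.741 × 28 = 20.7480
  age 6: 0.621 × 144 = 89.4240
  age 7: 0.501 × 8 = 4.0080
R₀ = 57.6520 + 20.7480 + 89.4240 + 4.0080 = 171.8320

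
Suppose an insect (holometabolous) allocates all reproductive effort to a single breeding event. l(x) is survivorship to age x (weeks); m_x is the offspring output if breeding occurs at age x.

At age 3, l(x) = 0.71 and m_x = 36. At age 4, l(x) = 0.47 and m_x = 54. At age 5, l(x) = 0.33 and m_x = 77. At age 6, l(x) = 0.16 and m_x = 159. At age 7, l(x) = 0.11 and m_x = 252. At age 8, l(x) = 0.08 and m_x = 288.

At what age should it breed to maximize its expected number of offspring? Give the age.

7

Expected offspring if breeding at age x = l(x) × m_x:
  age 3: 0.71 × 36 = 25.560
  age 4: 0.47 × 54 = 25.380
  age 5: 0.33 × 77 = 25.410
  age 6: 0.16 × 159 = 25.440
  age 7: 0.11 × 252 = 27.720
  age 8: 0.08 × 288 = 23.040
Maximum at age 7 (27.720).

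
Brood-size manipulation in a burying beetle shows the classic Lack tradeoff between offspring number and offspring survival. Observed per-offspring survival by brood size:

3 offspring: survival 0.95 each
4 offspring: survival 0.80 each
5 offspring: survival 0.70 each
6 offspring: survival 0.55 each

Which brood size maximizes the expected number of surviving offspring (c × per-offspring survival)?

Expected surviving offspring = c × s(c):
  c=3: 3 × 0.95 = 2.850
  c=4: 4 × 0.80 = 3.200
  c=5: 5 × 0.70 = 3.500
  c=6: 6 × 0.55 = 3.300
Maximum at c = 5 (3.500 surviving offspring).

5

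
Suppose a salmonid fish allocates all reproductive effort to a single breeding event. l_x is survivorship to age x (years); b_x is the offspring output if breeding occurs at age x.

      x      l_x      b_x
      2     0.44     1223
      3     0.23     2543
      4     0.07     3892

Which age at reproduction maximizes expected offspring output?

3

Expected offspring if breeding at age x = l_x × b_x:
  age 2: 0.44 × 1223 = 538.120
  age 3: 0.23 × 2543 = 584.890
  age 4: 0.07 × 3892 = 272.440
Maximum at age 3 (584.890).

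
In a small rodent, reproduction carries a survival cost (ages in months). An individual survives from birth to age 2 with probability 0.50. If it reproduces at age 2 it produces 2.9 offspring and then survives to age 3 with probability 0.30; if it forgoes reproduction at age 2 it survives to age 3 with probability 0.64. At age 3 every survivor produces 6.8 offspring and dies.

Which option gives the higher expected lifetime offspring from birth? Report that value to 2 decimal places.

breed at age 2: R₀ = 0.50 × (2.9 + 0.30 × 6.8) = 0.50 × 4.9400 = 2.4700
delay to age 3: R₀ = 0.50 × (0.64 × 6.8) = 0.50 × 4.3520 = 2.1760
Higher: breed at age 2 (2.4700).

2.47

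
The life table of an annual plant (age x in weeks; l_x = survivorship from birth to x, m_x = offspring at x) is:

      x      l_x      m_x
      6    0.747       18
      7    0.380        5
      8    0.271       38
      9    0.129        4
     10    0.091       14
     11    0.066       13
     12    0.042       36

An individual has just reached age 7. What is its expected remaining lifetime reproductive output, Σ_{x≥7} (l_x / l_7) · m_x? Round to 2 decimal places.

43.05

l_7 = 0.380. Conditional survival from age 7 to x is l_x / l_7.
  x=7: (0.380/0.380) × 5 = 5.0000
  x=8: (0.271/0.380) × 38 = 27.1000
  x=9: (0.129/0.380) × 4 = 1.3579
  x=10: (0.091/0.380) × 14 = 3.3526
  x=11: (0.066/0.380) × 13 = 2.2579
  x=12: (0.042/0.380) × 36 = 3.9789
Sum = 5.0000 + 27.1000 + 1.3579 + 3.3526 + 2.2579 + 3.9789 = 43.0474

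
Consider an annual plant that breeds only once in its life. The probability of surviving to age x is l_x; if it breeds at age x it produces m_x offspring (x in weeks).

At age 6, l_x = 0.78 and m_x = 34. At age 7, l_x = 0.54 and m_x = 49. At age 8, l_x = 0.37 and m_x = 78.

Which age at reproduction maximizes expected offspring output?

8

Expected offspring if breeding at age x = l_x × m_x:
  age 6: 0.78 × 34 = 26.520
  age 7: 0.54 × 49 = 26.460
  age 8: 0.37 × 78 = 28.860
Maximum at age 8 (28.860).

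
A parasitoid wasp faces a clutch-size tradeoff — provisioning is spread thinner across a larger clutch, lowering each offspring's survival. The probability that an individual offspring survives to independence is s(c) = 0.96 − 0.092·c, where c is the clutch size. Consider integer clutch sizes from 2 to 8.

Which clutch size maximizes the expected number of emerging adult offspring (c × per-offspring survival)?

Expected emerging adult offspring = c × s(c):
  c=2: 2 × 0.776 = 1.552
  c=3: 3 × 0.684 = 2.052
  c=4: 4 × 0.592 = 2.368
  c=5: 5 × 0.500 = 2.500
  c=6: 6 × 0.408 = 2.448
  c=7: 7 × 0.316 = 2.212
  c=8: 8 × 0.224 = 1.792
Maximum at c = 5 (2.500 emerging adult offspring).

5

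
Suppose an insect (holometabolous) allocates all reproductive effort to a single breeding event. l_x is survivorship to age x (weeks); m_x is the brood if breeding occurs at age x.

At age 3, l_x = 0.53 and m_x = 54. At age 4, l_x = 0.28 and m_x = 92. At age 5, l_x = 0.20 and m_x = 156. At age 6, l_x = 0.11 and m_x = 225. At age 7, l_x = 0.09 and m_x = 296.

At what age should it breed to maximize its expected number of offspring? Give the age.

5

Expected offspring if breeding at age x = l_x × m_x:
  age 3: 0.53 × 54 = 28.620
  age 4: 0.28 × 92 = 25.760
  age 5: 0.20 × 156 = 31.200
  age 6: 0.11 × 225 = 24.750
  age 7: 0.09 × 296 = 26.640
Maximum at age 5 (31.200).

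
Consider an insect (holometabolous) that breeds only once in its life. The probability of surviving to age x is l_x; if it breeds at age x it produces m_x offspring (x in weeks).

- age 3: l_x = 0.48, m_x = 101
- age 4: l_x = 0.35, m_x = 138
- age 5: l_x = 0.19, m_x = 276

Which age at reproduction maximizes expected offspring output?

Expected offspring if breeding at age x = l_x × m_x:
  age 3: 0.48 × 101 = 48.480
  age 4: 0.35 × 138 = 48.300
  age 5: 0.19 × 276 = 52.440
Maximum at age 5 (52.440).

5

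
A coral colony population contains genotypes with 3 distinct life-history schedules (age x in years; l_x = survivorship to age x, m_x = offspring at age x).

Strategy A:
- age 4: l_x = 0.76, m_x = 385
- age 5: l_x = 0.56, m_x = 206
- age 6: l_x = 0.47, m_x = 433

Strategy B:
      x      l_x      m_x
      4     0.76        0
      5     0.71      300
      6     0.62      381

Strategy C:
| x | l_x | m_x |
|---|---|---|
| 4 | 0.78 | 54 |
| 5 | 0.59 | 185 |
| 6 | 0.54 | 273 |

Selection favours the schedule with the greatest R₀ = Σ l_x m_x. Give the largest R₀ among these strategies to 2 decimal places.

Strategy A: R₀ = 0.76×385 + 0.56×206 + 0.47×433 = 611.4700
Strategy B: R₀ = 0.76×0 + 0.71×300 + 0.62×381 = 449.2200
Strategy C: R₀ = 0.78×54 + 0.59×185 + 0.54×273 = 298.6900
Highest R₀: strategy A with 611.4700.

611.47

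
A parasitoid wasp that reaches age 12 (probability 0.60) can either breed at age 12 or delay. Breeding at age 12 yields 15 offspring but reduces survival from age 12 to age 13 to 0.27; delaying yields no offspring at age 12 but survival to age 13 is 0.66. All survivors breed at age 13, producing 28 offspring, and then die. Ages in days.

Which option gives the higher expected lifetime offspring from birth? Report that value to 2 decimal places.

13.54

breed at age 12: R₀ = 0.60 × (15 + 0.27 × 28) = 0.60 × 22.5600 = 13.5360
delay to age 13: R₀ = 0.60 × (0.66 × 28) = 0.60 × 18.4800 = 11.0880
Higher: breed at age 12 (13.5360).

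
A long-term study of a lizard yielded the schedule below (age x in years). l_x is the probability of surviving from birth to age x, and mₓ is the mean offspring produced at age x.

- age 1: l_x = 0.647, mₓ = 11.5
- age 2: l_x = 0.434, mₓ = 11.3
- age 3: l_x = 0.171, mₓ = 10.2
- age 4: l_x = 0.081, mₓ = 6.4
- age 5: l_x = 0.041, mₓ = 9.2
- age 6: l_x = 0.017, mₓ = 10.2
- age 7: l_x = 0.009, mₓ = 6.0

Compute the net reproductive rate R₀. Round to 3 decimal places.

15.212

R₀ = Σ l_x mₓ:
  age 1: 0.647 × 11.5 = 7.4405
  age 2: 0.434 × 11.3 = 4.9042
  age 3: 0.171 × 10.2 = 1.7442
  age 4: 0.081 × 6.4 = 0.5184
  age 5: 0.041 × 9.2 = 0.3772
  age 6: 0.017 × 10.2 = 0.1734
  age 7: 0.009 × 6.0 = 0.0540
R₀ = 7.4405 + 4.9042 + 1.7442 + 0.5184 + 0.3772 + 0.1734 + 0.0540 = 15.2119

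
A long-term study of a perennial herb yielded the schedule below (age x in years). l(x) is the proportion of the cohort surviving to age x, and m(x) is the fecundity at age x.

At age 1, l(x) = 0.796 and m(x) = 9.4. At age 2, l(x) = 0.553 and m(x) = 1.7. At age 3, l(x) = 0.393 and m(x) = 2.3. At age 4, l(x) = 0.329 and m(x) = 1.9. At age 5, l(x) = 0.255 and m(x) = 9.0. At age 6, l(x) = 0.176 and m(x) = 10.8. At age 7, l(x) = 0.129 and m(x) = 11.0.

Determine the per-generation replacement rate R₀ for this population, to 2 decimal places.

R₀ = Σ l(x) m(x):
  age 1: 0.796 × 9.4 = 7.4824
  age 2: 0.553 × 1.7 = 0.9401
  age 3: 0.393 × 2.3 = 0.9039
  age 4: 0.329 × 1.9 = 0.6251
  age 5: 0.255 × 9.0 = 2.2950
  age 6: 0.176 × 10.8 = 1.9008
  age 7: 0.129 × 11.0 = 1.4190
R₀ = 7.4824 + 0.9401 + 0.9039 + 0.6251 + 2.2950 + 1.9008 + 1.4190 = 15.5663

15.57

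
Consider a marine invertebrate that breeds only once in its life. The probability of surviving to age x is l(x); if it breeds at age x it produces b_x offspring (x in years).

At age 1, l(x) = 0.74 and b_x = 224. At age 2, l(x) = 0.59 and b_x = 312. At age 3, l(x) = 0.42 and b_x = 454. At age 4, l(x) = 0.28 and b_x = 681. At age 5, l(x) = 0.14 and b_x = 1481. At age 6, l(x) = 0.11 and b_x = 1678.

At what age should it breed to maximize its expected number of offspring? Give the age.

Expected offspring if breeding at age x = l(x) × b_x:
  age 1: 0.74 × 224 = 165.760
  age 2: 0.59 × 312 = 184.080
  age 3: 0.42 × 454 = 190.680
  age 4: 0.28 × 681 = 190.680
  age 5: 0.14 × 1481 = 207.340
  age 6: 0.11 × 1678 = 184.580
Maximum at age 5 (207.340).

5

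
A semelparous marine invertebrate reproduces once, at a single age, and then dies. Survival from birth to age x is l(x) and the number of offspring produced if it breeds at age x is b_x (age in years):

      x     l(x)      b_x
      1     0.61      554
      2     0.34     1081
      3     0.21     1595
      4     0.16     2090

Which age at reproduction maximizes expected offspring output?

2

Expected offspring if breeding at age x = l(x) × b_x:
  age 1: 0.61 × 554 = 337.940
  age 2: 0.34 × 1081 = 367.540
  age 3: 0.21 × 1595 = 334.950
  age 4: 0.16 × 2090 = 334.400
Maximum at age 2 (367.540).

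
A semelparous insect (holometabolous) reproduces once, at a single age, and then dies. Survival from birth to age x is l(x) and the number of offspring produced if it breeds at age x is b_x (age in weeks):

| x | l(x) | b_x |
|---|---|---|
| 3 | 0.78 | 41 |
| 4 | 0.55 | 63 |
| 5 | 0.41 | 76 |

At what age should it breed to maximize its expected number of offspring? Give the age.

4

Expected offspring if breeding at age x = l(x) × b_x:
  age 3: 0.78 × 41 = 31.980
  age 4: 0.55 × 63 = 34.650
  age 5: 0.41 × 76 = 31.160
Maximum at age 4 (34.650).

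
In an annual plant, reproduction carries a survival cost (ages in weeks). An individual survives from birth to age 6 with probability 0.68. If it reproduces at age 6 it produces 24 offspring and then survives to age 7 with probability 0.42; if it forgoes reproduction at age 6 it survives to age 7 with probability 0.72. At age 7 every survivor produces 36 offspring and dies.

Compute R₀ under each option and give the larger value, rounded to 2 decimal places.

breed at age 6: R₀ = 0.68 × (24 + 0.42 × 36) = 0.68 × 39.1200 = 26.6016
delay to age 7: R₀ = 0.68 × (0.72 × 36) = 0.68 × 25.9200 = 17.6256
Higher: breed at age 6 (26.6016).

26.60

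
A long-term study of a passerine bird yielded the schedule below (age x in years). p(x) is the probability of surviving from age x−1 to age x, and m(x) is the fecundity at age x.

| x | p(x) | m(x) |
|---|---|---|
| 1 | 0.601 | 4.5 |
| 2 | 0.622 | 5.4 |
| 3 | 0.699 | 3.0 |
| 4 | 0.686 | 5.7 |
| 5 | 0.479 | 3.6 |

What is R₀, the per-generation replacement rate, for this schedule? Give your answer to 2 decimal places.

6.84

Survivorship from birth: l_x = p_1·p_2·…·p_x.
  l_1 = 0.60100
  l_2 = 0.37382
  l_3 = 0.26130
  l_4 = 0.17925
  l_5 = 0.08586
R₀ = Σ l_x m(x):
  age 1: 0.60100 × 4.5 = 2.7045
  age 2: 0.37382 × 5.4 = 2.0186
  age 3: 0.26130 × 3.0 = 0.7839
  age 4: 0.17925 × 5.7 = 1.0217
  age 5: 0.08586 × 3.6 = 0.3091
R₀ = 2.7045 + 2.0186 + 0.7839 + 1.0217 + 0.3091 = 6.8378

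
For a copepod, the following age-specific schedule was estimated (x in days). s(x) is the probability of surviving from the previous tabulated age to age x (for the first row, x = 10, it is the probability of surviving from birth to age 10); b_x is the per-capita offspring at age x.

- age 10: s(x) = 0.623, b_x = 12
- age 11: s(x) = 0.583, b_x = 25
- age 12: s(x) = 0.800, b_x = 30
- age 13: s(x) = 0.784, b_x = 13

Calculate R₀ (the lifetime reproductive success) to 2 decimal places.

28.23

Survivorship from birth: l_x = s_10·s_11·…·s_x.
  l_10 = 0.62300
  l_11 = 0.36321
  l_12 = 0.29057
  l_13 = 0.22780
R₀ = Σ l_x b_x:
  age 10: 0.62300 × 12 = 7.4760
  age 11: 0.36321 × 25 = 9.0802
  age 12: 0.29057 × 30 = 8.7171
  age 13: 0.22780 × 13 = 2.9614
R₀ = 7.4760 + 9.0802 + 8.7171 + 2.9614 = 28.2347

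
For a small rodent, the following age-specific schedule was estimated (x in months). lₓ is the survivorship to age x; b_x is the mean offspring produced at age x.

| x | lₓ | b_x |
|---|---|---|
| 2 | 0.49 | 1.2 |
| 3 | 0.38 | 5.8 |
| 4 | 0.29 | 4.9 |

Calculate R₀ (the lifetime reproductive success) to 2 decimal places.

R₀ = Σ lₓ b_x:
  age 2: 0.49 × 1.2 = 0.5880
  age 3: 0.38 × 5.8 = 2.2040
  age 4: 0.29 × 4.9 = 1.4210
R₀ = 0.5880 + 2.2040 + 1.4210 = 4.2130

4.21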